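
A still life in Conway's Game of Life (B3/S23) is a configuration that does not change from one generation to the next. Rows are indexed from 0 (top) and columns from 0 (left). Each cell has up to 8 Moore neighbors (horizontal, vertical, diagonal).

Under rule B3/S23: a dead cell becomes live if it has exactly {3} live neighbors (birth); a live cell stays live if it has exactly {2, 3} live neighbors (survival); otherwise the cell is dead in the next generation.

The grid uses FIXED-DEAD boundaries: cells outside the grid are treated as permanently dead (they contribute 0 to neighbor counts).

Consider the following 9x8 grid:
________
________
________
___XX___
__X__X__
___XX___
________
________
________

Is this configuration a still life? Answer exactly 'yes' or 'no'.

Compute generation 1 and compare to generation 0 (given above):
Generation 1:
________
________
________
___XX___
__X__X__
___XX___
________
________
________
The grids are IDENTICAL -> still life.

Answer: yes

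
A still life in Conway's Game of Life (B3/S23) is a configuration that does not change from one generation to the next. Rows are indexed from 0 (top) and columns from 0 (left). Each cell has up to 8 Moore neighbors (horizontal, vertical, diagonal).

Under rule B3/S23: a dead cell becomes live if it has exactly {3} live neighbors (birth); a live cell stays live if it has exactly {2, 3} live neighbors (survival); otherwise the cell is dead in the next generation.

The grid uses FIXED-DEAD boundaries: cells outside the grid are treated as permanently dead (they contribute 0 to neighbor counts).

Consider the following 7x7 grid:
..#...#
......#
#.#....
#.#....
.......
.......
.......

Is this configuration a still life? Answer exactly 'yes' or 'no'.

Compute generation 1 and compare to generation 0 (given above):
Generation 1:
.......
.#.....
.......
.......
.......
.......
.......
Cell (0,2) differs: gen0=1 vs gen1=0 -> NOT a still life.

Answer: no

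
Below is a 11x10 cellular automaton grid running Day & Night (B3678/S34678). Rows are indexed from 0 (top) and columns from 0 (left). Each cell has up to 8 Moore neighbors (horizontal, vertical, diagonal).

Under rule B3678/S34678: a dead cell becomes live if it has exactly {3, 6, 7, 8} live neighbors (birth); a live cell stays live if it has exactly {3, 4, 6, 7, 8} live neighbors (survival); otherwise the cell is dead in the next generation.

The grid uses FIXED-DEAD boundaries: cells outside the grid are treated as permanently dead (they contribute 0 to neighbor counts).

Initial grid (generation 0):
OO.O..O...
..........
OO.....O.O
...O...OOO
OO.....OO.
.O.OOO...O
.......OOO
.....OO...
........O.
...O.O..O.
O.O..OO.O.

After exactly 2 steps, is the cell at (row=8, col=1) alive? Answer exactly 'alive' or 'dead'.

Answer: dead

Derivation:
Simulating step by step:
Generation 0 (given above): 35 live cells
Generation 1: 25 live cells
..........
..O.......
..........
..O...OOOO
...O..OO..
O.O...O.OO
........O.
.........O
....OOOO..
....O.O..O
....O..O..
Generation 2: 27 live cells
..........
..........
.......OO.
......OOO.
.OO..OOOO.
........O.
.......OO.
.....OOOO.
.....OO.O.
...OOOO.O.
.....O....

Cell (8,1) at generation 2: 0 -> dead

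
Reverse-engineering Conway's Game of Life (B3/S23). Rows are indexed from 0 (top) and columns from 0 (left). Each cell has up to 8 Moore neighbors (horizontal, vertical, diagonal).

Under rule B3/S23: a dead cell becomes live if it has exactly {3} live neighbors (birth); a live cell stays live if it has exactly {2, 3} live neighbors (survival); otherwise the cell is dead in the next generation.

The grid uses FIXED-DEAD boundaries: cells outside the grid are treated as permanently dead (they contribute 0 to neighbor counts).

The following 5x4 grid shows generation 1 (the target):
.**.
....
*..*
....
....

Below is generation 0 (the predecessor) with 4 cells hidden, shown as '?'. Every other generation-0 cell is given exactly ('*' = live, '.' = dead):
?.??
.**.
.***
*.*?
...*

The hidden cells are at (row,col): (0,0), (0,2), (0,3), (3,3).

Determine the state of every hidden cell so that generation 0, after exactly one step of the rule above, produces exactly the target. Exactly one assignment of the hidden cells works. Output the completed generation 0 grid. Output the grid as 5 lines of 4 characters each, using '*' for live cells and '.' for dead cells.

Hidden generation-0 cells (in order): (0,0), (0,2), (0,3), (3,3).
A hidden cell only influences target cells in its own 3x3 neighborhood. Try each of the 2^4 = 16 assignments, step the completed generation 0 forward once under B3/S23, and compare with the target:
  (0,0)=. (0,2)=. (0,3)=. (3,3)=. -> step gives (0,1)='.' but target has '*' -> reject
  (0,0)=. (0,2)=. (0,3)=. (3,3)=* -> step gives (0,1)='.' but target has '*' -> reject
  (0,0)=. (0,2)=. (0,3)=* (3,3)=. -> step gives (0,1)='.' but target has '*' -> reject
  (0,0)=. (0,2)=. (0,3)=* (3,3)=* -> step gives (0,1)='.' but target has '*' -> reject
  (0,0)=. (0,2)=* (0,3)=. (3,3)=. -> step reproduces the target at every cell -> ACCEPT
  (0,0)=. (0,2)=* (0,3)=. (3,3)=* -> step gives (2,3)='.' but target has '*' -> reject
  (0,0)=. (0,2)=* (0,3)=* (3,3)=. -> step gives (0,3)='*' but target has '.' -> reject
  (0,0)=. (0,2)=* (0,3)=* (3,3)=* -> step gives (0,3)='*' but target has '.' -> reject
  (0,0)=* (0,2)=. (0,3)=. (3,3)=. -> step gives (0,2)='.' but target has '*' -> reject
  (0,0)=* (0,2)=. (0,3)=. (3,3)=* -> step gives (0,2)='.' but target has '*' -> reject
  (0,0)=* (0,2)=. (0,3)=* (3,3)=. -> step gives (1,0)='*' but target has '.' -> reject
  (0,0)=* (0,2)=. (0,3)=* (3,3)=* -> step gives (1,0)='*' but target has '.' -> reject
  (0,0)=* (0,2)=* (0,3)=. (3,3)=. -> step gives (0,1)='.' but target has '*' -> reject
  (0,0)=* (0,2)=* (0,3)=. (3,3)=* -> step gives (0,1)='.' but target has '*' -> reject
  (0,0)=* (0,2)=* (0,3)=* (3,3)=. -> step gives (0,1)='.' but target has '*' -> reject
  (0,0)=* (0,2)=* (0,3)=* (3,3)=* -> step gives (0,1)='.' but target has '*' -> reject
Unique solution: (0,0)=dead, (0,2)=live, (0,3)=dead, (3,3)=dead.
Check: live-neighbor counts of every cell in the completed generation 0:
1322
2454
3553
1444
1221
Applying B3/S23 to generation 0 with these counts gives:
.**.
....
*..*
....
....
which matches the target exactly.

Answer: ..*.
.**.
.***
*.*.
...*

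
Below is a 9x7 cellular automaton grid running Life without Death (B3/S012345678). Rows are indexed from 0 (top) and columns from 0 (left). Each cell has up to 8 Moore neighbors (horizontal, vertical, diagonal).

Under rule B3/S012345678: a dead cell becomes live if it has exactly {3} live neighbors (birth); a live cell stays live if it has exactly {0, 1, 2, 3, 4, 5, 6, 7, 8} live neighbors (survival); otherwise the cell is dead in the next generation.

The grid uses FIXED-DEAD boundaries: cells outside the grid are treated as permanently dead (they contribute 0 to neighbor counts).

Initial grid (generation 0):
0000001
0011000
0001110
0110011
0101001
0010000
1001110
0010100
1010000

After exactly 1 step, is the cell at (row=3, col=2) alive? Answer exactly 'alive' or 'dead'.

Answer: alive

Derivation:
Simulating step by step:
Generation 0 (given above): 22 live cells
Generation 1: 33 live cells
0000001
0011010
0101111
0110011
0101011
0110010
1111110
0010110
1111000

Cell (3,2) at generation 1: 1 -> alive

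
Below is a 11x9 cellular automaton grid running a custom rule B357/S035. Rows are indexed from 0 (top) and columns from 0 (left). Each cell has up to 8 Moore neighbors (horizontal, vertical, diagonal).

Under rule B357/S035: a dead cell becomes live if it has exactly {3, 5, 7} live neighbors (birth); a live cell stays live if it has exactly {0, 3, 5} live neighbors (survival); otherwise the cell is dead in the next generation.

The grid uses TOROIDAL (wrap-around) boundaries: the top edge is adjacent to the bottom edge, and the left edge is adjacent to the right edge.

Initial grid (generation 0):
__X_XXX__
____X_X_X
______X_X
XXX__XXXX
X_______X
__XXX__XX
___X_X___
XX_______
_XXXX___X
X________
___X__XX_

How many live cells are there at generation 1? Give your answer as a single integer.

Answer: 38

Derivation:
Simulating step by step:
Generation 0 (given above): 36 live cells
Generation 1: 38 live cells
____XX_X_
___X__XX_
XX___X_X_
XX____XXX
XX__XX___
X__XX___X
XX_X____X
XXX______
X_X______
_X__X__XX
____X_X__
Population at generation 1: 38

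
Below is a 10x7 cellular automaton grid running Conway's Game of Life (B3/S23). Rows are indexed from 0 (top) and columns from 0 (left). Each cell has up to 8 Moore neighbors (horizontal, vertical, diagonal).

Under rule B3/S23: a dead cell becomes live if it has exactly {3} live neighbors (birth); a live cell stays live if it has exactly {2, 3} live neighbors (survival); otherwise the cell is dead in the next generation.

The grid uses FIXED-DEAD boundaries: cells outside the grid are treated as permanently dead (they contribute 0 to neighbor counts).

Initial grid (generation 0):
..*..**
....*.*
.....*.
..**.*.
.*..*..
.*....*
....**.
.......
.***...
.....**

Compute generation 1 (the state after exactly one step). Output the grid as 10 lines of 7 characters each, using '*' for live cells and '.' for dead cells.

Simulating step by step:
Generation 0 (given above): 20 live cells
Generation 1: 21 live cells
(generation 1 grid is the final answer)

Answer: .....**
....*.*
...*.**
..**.*.
.*.***.
....*..
.....*.
..***..
..*....
..*....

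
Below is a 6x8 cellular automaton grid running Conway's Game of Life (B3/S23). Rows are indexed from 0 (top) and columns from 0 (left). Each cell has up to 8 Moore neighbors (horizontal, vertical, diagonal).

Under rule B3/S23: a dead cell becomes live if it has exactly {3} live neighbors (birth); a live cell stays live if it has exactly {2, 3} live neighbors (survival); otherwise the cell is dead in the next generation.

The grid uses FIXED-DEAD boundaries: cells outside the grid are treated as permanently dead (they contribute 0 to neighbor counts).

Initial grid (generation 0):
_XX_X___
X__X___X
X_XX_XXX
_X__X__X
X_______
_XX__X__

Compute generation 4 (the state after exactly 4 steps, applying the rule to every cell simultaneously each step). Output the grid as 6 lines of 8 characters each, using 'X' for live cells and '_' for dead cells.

Answer: ________
X_______
______X_
__X__XX_
XX___X__
________

Derivation:
Simulating step by step:
Generation 0 (given above): 19 live cells
Generation 1: 21 live cells
_XXX____
X____X_X
X_XX_X_X
XXXXXX_X
X_X_____
_X______
Generation 2: 11 live cells
_XX_____
X_______
X____X_X
X____X__
X___X___
_X______
Generation 3: 12 live cells
_X______
X_______
XX____X_
XX__XXX_
XX______
________
Generation 4: 8 live cells
(generation 4 grid is the final answer)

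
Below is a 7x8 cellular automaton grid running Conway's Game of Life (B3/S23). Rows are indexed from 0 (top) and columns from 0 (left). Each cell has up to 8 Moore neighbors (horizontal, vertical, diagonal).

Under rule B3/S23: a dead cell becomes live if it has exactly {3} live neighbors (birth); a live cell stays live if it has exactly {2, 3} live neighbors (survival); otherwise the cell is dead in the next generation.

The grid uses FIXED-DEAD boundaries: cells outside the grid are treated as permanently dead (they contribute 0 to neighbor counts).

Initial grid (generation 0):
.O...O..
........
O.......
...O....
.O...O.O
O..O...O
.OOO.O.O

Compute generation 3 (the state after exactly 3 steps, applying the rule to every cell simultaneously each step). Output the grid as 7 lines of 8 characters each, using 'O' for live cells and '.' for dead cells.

Simulating step by step:
Generation 0 (given above): 15 live cells
Generation 1: 11 live cells
........
........
........
........
..O.O.O.
O..O...O
.OOOO.O.
Generation 2: 7 live cells
........
........
........
........
...O....
......OO
.OOOO...
Generation 3: 3 live cells
(generation 3 grid is the final answer)

Answer: ........
........
........
........
........
....O...
..OO....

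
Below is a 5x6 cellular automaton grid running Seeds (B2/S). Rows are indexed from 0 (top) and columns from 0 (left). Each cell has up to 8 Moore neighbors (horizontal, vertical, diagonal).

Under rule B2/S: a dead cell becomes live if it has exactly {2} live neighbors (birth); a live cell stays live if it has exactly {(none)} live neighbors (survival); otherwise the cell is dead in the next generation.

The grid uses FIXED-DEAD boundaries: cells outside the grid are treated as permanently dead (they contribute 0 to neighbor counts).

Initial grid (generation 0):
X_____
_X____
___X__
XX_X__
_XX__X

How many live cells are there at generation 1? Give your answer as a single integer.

Answer: 6

Derivation:
Simulating step by step:
Generation 0 (given above): 9 live cells
Generation 1: 6 live cells
_X____
X_X___
____X_
______
___XX_
Population at generation 1: 6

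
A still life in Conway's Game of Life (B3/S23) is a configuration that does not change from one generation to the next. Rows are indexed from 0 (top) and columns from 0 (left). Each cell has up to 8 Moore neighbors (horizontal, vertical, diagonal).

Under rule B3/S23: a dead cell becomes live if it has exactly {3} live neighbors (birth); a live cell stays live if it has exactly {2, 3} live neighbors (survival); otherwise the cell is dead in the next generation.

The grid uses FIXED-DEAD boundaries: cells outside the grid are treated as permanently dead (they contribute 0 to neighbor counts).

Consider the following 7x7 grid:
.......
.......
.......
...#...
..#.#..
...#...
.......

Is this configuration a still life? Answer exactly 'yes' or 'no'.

Answer: yes

Derivation:
Compute generation 1 and compare to generation 0 (given above):
Generation 1:
.......
.......
.......
...#...
..#.#..
...#...
.......
The grids are IDENTICAL -> still life.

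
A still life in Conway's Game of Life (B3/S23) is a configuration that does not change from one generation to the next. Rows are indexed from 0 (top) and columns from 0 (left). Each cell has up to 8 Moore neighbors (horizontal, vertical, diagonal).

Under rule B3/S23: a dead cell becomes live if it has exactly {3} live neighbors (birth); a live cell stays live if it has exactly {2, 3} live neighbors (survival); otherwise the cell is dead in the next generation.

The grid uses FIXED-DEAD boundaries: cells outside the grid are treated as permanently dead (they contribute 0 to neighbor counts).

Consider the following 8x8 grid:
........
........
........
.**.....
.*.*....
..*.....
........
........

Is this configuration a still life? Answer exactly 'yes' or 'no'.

Answer: yes

Derivation:
Compute generation 1 and compare to generation 0 (given above):
Generation 1:
........
........
........
.**.....
.*.*....
..*.....
........
........
The grids are IDENTICAL -> still life.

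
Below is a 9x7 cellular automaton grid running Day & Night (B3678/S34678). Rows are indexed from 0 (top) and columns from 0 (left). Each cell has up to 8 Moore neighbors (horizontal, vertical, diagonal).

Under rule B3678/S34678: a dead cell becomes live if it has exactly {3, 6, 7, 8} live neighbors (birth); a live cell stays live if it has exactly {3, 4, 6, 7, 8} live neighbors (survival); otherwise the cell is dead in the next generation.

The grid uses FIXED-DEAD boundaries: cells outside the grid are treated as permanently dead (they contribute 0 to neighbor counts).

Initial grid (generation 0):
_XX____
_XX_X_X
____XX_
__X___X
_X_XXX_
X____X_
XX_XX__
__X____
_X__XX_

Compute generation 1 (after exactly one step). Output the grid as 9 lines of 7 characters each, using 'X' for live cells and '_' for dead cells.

Simulating step by step:
Generation 0 (given above): 24 live cells
Generation 1: 21 live cells
(generation 1 grid is the final answer)

Answer: _XXX___
_XX____
_XX__XX
_______
__X_XXX
X___XX_
_XX____
X_X__X_
_______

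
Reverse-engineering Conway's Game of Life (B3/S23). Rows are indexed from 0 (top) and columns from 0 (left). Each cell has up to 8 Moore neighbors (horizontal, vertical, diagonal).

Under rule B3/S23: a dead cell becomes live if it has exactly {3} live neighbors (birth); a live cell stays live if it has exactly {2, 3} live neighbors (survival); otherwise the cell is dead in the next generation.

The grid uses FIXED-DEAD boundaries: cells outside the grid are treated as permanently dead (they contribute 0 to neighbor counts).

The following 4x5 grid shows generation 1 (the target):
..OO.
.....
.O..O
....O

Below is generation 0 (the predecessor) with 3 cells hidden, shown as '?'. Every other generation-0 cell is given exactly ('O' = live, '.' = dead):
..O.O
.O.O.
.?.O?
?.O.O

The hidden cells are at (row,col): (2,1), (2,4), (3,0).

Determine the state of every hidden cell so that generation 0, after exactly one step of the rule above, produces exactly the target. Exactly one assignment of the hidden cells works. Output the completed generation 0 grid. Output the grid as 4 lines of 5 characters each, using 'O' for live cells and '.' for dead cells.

Hidden generation-0 cells (in order): (2,1), (2,4), (3,0).
A hidden cell only influences target cells in its own 3x3 neighborhood. Try each of the 2^3 = 8 assignments, step the completed generation 0 forward once under B3/S23, and compare with the target:
  (2,1)=. (2,4)=. (3,0)=. -> step gives (1,3)='O' but target has '.' -> reject
  (2,1)=. (2,4)=. (3,0)=O -> step gives (1,3)='O' but target has '.' -> reject
  (2,1)=. (2,4)=O (3,0)=. -> step gives (2,1)='.' but target has 'O' -> reject
  (2,1)=. (2,4)=O (3,0)=O -> step reproduces the target at every cell -> ACCEPT
  (2,1)=O (2,4)=. (3,0)=. -> step gives (1,1)='O' but target has '.' -> reject
  (2,1)=O (2,4)=. (3,0)=O -> step gives (1,1)='O' but target has '.' -> reject
  (2,1)=O (2,4)=O (3,0)=. -> step gives (1,1)='O' but target has '.' -> reject
  (2,1)=O (2,4)=O (3,0)=O -> step gives (1,1)='O' but target has '.' -> reject
Unique solution: (2,1)=dead, (2,4)=live, (3,0)=live.
Check: live-neighbor counts of every cell in the completed generation 0:
12231
11444
23443
02142
Applying B3/S23 to generation 0 with these counts gives:
..OO.
.....
.O..O
....O
which matches the target exactly.

Answer: ..O.O
.O.O.
...OO
O.O.O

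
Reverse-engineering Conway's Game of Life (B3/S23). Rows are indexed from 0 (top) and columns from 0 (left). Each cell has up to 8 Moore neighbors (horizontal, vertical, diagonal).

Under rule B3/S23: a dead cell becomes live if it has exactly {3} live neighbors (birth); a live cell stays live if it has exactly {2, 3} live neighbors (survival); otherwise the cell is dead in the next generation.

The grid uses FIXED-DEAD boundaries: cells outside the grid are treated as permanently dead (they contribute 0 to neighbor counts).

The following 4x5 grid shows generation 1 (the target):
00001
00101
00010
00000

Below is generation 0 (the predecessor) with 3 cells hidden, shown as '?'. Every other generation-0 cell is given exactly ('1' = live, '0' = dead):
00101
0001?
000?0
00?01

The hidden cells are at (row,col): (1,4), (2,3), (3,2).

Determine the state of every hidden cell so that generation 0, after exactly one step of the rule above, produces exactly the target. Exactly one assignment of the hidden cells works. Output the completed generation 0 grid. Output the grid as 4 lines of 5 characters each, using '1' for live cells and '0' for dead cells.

Answer: 00101
00011
00010
00001

Derivation:
Hidden generation-0 cells (in order): (1,4), (2,3), (3,2).
A hidden cell only influences target cells in its own 3x3 neighborhood. Try each of the 2^3 = 8 assignments, step the completed generation 0 forward once under B3/S23, and compare with the target:
  (1,4)=0 (2,3)=0 (3,2)=0 -> step gives (0,3)='1' but target has '0' -> reject
  (1,4)=0 (2,3)=0 (3,2)=1 -> step gives (0,3)='1' but target has '0' -> reject
  (1,4)=0 (2,3)=1 (3,2)=0 -> step gives (0,3)='1' but target has '0' -> reject
  (1,4)=0 (2,3)=1 (3,2)=1 -> step gives (0,3)='1' but target has '0' -> reject
  (1,4)=1 (2,3)=0 (3,2)=0 -> step gives (1,2)='0' but target has '1' -> reject
  (1,4)=1 (2,3)=0 (3,2)=1 -> step gives (1,2)='0' but target has '1' -> reject
  (1,4)=1 (2,3)=1 (3,2)=0 -> step reproduces the target at every cell -> ACCEPT
  (1,4)=1 (2,3)=1 (3,2)=1 -> step gives (2,2)='1' but target has '0' -> reject
Unique solution: (1,4)=live, (2,3)=live, (3,2)=dead.
Check: live-neighbor counts of every cell in the completed generation 0:
01142
01343
00234
00121
Applying B3/S23 to generation 0 with these counts gives:
00001
00101
00010
00000
which matches the target exactly.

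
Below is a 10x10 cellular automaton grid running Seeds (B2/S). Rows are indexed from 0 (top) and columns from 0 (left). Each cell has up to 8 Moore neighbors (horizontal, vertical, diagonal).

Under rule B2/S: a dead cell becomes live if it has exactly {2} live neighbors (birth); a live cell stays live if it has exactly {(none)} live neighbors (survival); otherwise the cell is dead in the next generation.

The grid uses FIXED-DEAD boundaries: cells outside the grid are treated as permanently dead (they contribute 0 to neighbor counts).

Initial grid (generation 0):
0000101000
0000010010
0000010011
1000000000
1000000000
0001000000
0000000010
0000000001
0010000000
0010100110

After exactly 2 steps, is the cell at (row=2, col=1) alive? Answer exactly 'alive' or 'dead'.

Simulating step by step:
Generation 0 (given above): 17 live cells
Generation 1: 14 live cells
0000000100
0000000000
0000101100
0100000011
0100000000
0000000000
0000000001
0000000010
0100000101
0100000000
Generation 2: 19 live cells
0000000000
0000010010
0000010001
1010011000
1010000011
0000000000
0000000010
0000000100
1010000000
1010000010

Cell (2,1) at generation 2: 0 -> dead

Answer: dead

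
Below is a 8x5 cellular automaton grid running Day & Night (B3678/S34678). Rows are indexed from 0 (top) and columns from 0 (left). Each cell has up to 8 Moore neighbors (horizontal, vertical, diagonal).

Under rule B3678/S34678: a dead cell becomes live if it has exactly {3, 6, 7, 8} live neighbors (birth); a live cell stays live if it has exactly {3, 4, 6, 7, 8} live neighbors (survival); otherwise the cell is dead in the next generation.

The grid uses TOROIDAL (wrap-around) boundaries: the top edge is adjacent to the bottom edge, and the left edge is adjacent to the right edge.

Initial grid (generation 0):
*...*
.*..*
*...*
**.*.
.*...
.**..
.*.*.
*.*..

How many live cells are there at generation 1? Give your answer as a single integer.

Simulating step by step:
Generation 0 (given above): 16 live cells
Generation 1: 20 live cells
*..**
*..**
..***
***..
.*...
***..
**...
*..*.
Population at generation 1: 20

Answer: 20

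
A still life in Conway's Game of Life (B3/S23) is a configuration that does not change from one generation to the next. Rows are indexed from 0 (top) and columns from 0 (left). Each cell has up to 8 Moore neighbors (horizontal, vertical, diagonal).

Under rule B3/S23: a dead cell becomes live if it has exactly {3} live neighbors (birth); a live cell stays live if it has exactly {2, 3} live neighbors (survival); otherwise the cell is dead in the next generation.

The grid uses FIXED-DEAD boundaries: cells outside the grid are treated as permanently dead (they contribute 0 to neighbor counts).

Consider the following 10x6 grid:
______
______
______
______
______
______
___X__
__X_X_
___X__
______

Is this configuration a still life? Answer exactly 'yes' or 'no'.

Compute generation 1 and compare to generation 0 (given above):
Generation 1:
______
______
______
______
______
______
___X__
__X_X_
___X__
______
The grids are IDENTICAL -> still life.

Answer: yes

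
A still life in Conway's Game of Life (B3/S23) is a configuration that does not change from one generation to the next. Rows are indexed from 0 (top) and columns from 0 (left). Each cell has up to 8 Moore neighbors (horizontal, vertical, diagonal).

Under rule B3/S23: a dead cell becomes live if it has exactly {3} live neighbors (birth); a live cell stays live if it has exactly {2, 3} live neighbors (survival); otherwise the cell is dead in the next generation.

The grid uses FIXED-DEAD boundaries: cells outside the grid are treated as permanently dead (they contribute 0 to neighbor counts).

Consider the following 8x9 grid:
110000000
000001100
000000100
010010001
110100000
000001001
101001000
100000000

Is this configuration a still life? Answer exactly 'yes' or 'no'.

Compute generation 1 and compare to generation 0 (given above):
Generation 1:
000000000
000001100
000000110
111000000
111010000
101010000
010000000
010000000
Cell (0,0) differs: gen0=1 vs gen1=0 -> NOT a still life.

Answer: no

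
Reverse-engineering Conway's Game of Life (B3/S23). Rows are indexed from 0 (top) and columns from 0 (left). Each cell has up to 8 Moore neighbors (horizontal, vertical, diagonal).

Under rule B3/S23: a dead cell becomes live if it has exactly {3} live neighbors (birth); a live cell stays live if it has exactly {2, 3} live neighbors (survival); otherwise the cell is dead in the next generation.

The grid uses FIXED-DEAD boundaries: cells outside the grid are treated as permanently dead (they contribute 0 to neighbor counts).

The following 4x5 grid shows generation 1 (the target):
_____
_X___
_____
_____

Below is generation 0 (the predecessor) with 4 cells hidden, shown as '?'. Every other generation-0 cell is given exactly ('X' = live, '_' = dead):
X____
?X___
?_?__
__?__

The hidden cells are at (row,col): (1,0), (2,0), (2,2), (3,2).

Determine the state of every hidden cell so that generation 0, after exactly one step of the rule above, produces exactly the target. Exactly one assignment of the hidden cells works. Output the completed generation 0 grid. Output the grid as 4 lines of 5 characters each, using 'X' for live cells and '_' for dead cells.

Hidden generation-0 cells (in order): (1,0), (2,0), (2,2), (3,2).
A hidden cell only influences target cells in its own 3x3 neighborhood. Try each of the 2^4 = 16 assignments, step the completed generation 0 forward once under B3/S23, and compare with the target:
  (1,0)=_ (2,0)=_ (2,2)=_ (3,2)=_ -> step gives (1,1)='_' but target has 'X' -> reject
  (1,0)=_ (2,0)=_ (2,2)=_ (3,2)=X -> step gives (1,1)='_' but target has 'X' -> reject
  (1,0)=_ (2,0)=_ (2,2)=X (3,2)=_ -> step reproduces the target at every cell -> ACCEPT
  (1,0)=_ (2,0)=_ (2,2)=X (3,2)=X -> step gives (2,1)='X' but target has '_' -> reject
  (1,0)=_ (2,0)=X (2,2)=_ (3,2)=_ -> step gives (1,0)='X' but target has '_' -> reject
  (1,0)=_ (2,0)=X (2,2)=_ (3,2)=X -> step gives (1,0)='X' but target has '_' -> reject
  (1,0)=_ (2,0)=X (2,2)=X (3,2)=_ -> step gives (1,0)='X' but target has '_' -> reject
  (1,0)=_ (2,0)=X (2,2)=X (3,2)=X -> step gives (1,0)='X' but target has '_' -> reject
  (1,0)=X (2,0)=_ (2,2)=_ (3,2)=_ -> step gives (0,0)='X' but target has '_' -> reject
  (1,0)=X (2,0)=_ (2,2)=_ (3,2)=X -> step gives (0,0)='X' but target has '_' -> reject
  (1,0)=X (2,0)=_ (2,2)=X (3,2)=_ -> step gives (0,0)='X' but target has '_' -> reject
  (1,0)=X (2,0)=_ (2,2)=X (3,2)=X -> step gives (0,0)='X' but target has '_' -> reject
  (1,0)=X (2,0)=X (2,2)=_ (3,2)=_ -> step gives (0,0)='X' but target has '_' -> reject
  (1,0)=X (2,0)=X (2,2)=_ (3,2)=X -> step gives (0,0)='X' but target has '_' -> reject
  (1,0)=X (2,0)=X (2,2)=X (3,2)=_ -> step gives (0,0)='X' but target has '_' -> reject
  (1,0)=X (2,0)=X (2,2)=X (3,2)=X -> step gives (0,0)='X' but target has '_' -> reject
Unique solution: (1,0)=dead, (2,0)=dead, (2,2)=live, (3,2)=dead.
Check: live-neighbor counts of every cell in the completed generation 0:
12100
22210
12110
01110
Applying B3/S23 to generation 0 with these counts gives:
_____
_X___
_____
_____
which matches the target exactly.

Answer: X____
_X___
__X__
_____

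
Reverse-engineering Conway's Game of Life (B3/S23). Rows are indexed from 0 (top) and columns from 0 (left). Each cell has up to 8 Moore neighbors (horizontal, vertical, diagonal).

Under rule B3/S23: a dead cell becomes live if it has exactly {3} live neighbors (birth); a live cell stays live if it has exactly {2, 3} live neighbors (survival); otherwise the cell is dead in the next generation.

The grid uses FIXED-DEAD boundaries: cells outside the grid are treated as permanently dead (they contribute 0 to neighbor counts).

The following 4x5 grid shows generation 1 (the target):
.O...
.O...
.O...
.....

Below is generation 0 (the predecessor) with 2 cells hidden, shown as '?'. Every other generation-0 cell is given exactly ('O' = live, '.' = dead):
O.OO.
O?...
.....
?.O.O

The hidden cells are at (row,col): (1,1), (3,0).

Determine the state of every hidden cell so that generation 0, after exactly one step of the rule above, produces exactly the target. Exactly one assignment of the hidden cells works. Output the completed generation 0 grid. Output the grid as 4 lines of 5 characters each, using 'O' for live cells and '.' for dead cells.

Hidden generation-0 cells (in order): (1,1), (3,0).
A hidden cell only influences target cells in its own 3x3 neighborhood. Try each of the 2^2 = 4 assignments, step the completed generation 0 forward once under B3/S23, and compare with the target:
  (1,1)=. (3,0)=. -> step gives (2,1)='.' but target has 'O' -> reject
  (1,1)=. (3,0)=O -> step reproduces the target at every cell -> ACCEPT
  (1,1)=O (3,0)=. -> step gives (0,0)='O' but target has '.' -> reject
  (1,1)=O (3,0)=O -> step gives (0,0)='O' but target has '.' -> reject
Unique solution: (1,1)=dead, (3,0)=live.
Check: live-neighbor counts of every cell in the completed generation 0:
13111
13221
23121
02020
Applying B3/S23 to generation 0 with these counts gives:
.O...
.O...
.O...
.....
which matches the target exactly.

Answer: O.OO.
O....
.....
O.O.O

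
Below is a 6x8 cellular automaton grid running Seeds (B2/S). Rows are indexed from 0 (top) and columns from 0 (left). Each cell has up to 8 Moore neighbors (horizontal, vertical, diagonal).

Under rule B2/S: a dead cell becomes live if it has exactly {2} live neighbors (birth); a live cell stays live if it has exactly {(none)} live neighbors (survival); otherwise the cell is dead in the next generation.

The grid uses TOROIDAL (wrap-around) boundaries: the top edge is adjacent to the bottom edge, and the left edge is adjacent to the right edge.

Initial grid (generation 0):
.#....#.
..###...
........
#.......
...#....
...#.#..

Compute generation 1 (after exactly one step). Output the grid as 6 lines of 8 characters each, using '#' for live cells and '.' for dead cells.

Answer: ........
.#...#..
.##.#...
........
..#.....
......#.

Derivation:
Simulating step by step:
Generation 0 (given above): 9 live cells
Generation 1: 7 live cells
(generation 1 grid is the final answer)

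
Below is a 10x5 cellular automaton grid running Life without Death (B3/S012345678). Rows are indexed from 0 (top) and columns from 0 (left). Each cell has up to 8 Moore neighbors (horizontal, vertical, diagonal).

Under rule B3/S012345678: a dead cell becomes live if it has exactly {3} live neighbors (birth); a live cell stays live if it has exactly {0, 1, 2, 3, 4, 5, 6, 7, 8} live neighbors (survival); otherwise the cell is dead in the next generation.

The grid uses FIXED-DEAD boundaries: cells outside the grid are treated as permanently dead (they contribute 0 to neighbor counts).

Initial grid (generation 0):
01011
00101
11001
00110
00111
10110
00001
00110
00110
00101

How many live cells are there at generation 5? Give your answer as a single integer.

Answer: 35

Derivation:
Simulating step by step:
Generation 0 (given above): 23 live cells
Generation 1: 30 live cells
01111
10101
11001
00110
00111
11110
01001
00111
01111
00101
Generation 2: 32 live cells
01111
10101
11001
00110
00111
11110
11001
00111
01111
01101
Generation 3: 33 live cells
01111
10101
11001
00110
00111
11110
11001
10111
01111
01101
Generation 4: 34 live cells
01111
10101
11001
00110
00111
11110
11001
10111
11111
01101
Generation 5: 35 live cells
01111
10101
11001
00110
00111
11110
11001
10111
11111
11101
Population at generation 5: 35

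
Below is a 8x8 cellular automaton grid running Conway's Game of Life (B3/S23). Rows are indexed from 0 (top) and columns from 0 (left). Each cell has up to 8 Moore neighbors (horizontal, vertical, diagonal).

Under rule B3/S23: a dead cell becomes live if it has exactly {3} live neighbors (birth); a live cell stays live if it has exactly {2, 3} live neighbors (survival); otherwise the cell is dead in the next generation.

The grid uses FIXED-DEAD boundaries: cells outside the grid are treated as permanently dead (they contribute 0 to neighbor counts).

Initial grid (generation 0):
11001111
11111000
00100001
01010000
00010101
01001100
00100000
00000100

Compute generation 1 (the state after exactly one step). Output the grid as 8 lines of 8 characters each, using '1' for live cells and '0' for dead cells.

Simulating step by step:
Generation 0 (given above): 23 live cells
Generation 1: 22 live cells
(generation 1 grid is the final answer)

Answer: 10001110
10001001
10001000
00011010
00010110
00111110
00001100
00000000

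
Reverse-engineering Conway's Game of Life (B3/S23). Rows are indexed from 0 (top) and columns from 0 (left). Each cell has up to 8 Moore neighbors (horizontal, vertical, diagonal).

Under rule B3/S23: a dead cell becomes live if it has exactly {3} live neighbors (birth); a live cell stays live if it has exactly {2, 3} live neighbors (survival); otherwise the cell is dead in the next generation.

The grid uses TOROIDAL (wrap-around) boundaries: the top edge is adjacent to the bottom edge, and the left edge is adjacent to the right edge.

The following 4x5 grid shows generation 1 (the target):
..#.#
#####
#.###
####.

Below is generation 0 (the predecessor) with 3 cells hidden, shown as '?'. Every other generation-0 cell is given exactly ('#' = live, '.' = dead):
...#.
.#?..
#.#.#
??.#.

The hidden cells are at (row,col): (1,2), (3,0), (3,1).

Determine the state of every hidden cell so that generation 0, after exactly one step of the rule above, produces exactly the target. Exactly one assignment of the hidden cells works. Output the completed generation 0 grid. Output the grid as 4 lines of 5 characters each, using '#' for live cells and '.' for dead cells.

Answer: ...#.
.#...
#.#.#
#..#.

Derivation:
Hidden generation-0 cells (in order): (1,2), (3,0), (3,1).
A hidden cell only influences target cells in its own 3x3 neighborhood. Try each of the 2^3 = 8 assignments, step the completed generation 0 forward once under B3/S23, and compare with the target:
  (1,2)=. (3,0)=. (3,1)=. -> step gives (0,4)='.' but target has '#' -> reject
  (1,2)=. (3,0)=. (3,1)=# -> step gives (0,2)='.' but target has '#' -> reject
  (1,2)=. (3,0)=# (3,1)=. -> step reproduces the target at every cell -> ACCEPT
  (1,2)=. (3,0)=# (3,1)=# -> step gives (0,0)='#' but target has '.' -> reject
  (1,2)=# (3,0)=. (3,1)=. -> step gives (0,2)='.' but target has '#' -> reject
  (1,2)=# (3,0)=. (3,1)=# -> step gives (0,1)='#' but target has '.' -> reject
  (1,2)=# (3,0)=# (3,1)=. -> step gives (0,1)='#' but target has '.' -> reject
  (1,2)=# (3,0)=# (3,1)=# -> step gives (0,0)='#' but target has '.' -> reject
Unique solution: (1,2)=dead, (3,0)=live, (3,1)=dead.
Check: live-neighbor counts of every cell in the completed generation 0:
22313
32333
34233
23335
Applying B3/S23 to generation 0 with these counts gives:
..#.#
#####
#.###
####.
which matches the target exactly.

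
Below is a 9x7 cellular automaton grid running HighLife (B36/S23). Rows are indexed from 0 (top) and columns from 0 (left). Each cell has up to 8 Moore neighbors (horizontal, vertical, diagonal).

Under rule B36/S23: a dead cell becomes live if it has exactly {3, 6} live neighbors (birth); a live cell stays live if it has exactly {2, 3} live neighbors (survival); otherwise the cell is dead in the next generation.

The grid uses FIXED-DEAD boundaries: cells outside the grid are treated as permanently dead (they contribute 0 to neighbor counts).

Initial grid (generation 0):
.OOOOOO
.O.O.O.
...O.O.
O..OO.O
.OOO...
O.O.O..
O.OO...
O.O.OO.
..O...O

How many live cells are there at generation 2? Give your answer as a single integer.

Simulating step by step:
Generation 0 (given above): 30 live cells
Generation 1: 28 live cells
.O.O.OO
.OO....
...OOOO
.O...O.
O....O.
OO.OO..
OOO..O.
..O.OO.
.O.O.O.
Generation 2: 21 live cells
.O.....
.O.....
.O.OOOO
.......
O.O..O.
...OOO.
O....O.
O....OO
..OO.O.
Population at generation 2: 21

Answer: 21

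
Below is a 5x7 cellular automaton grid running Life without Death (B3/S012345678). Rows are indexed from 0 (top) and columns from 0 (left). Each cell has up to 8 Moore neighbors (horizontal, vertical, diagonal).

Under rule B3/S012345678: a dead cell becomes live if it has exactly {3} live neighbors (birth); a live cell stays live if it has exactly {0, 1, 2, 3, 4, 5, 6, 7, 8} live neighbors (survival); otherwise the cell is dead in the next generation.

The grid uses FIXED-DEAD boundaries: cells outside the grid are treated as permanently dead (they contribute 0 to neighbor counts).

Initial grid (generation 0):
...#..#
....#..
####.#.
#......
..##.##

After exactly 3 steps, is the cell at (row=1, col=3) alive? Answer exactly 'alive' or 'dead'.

Answer: dead

Derivation:
Simulating step by step:
Generation 0 (given above): 13 live cells
Generation 1: 18 live cells
...#..#
.#..##.
######.
#....##
..##.##
Generation 2: 23 live cells
...####
##..###
######.
#....##
..#####
Generation 3: 23 live cells
...####
##..###
######.
#....##
..#####

Cell (1,3) at generation 3: 0 -> dead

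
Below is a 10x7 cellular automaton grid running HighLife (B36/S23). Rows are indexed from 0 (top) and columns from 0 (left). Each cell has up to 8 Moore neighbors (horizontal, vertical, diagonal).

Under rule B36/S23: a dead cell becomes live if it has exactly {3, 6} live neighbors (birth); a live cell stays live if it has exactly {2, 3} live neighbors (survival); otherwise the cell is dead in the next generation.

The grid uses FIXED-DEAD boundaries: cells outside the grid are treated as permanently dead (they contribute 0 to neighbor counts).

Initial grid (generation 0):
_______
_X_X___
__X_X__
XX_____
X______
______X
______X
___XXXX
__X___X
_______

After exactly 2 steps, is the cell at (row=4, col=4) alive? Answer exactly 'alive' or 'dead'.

Answer: dead

Derivation:
Simulating step by step:
Generation 0 (given above): 15 live cells
Generation 1: 17 live cells
_______
__XX___
X_XX___
XX_____
XX_____
_______
____X_X
___XX_X
___XX_X
_______
Generation 2: 13 live cells
_______
_XXX___
X__X___
_______
XX_____
_______
___XX__
_____XX
___XX__
_______

Cell (4,4) at generation 2: 0 -> dead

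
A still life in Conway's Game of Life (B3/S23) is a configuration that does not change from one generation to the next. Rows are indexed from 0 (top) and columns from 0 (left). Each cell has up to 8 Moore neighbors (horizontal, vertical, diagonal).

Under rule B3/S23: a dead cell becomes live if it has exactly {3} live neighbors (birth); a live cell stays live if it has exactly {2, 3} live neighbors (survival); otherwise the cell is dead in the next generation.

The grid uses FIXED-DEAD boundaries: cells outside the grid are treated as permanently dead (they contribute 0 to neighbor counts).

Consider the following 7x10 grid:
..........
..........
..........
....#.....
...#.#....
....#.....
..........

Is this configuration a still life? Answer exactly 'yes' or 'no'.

Answer: yes

Derivation:
Compute generation 1 and compare to generation 0 (given above):
Generation 1:
..........
..........
..........
....#.....
...#.#....
....#.....
..........
The grids are IDENTICAL -> still life.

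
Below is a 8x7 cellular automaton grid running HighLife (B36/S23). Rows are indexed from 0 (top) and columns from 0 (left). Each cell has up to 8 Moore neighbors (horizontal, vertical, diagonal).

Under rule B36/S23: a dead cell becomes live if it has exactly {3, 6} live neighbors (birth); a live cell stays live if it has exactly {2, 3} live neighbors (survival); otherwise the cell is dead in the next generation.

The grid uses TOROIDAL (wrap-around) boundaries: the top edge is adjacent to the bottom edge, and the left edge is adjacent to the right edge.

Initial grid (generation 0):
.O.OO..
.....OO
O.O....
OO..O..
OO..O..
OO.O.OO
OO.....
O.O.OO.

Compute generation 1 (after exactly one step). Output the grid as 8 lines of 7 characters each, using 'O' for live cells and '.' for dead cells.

Answer: OOOO...
OOOOOOO
O....O.
..OO..O
...OO..
....OO.
...O..O
O.O.OOO

Derivation:
Simulating step by step:
Generation 0 (given above): 24 live cells
Generation 1: 27 live cells
(generation 1 grid is the final answer)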